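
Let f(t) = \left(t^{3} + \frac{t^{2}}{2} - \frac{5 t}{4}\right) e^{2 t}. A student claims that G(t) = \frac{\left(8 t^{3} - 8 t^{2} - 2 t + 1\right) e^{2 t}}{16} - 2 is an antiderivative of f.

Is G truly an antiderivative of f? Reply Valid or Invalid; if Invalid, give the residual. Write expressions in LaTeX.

d/dt[G] = t^{3} e^{2 t} + \frac{t^{2} e^{2 t}}{2} - \frac{5 t e^{2 t}}{4}
This equals f(t) exactly, so the claim holds.

Valid - the claim checks out under differentiation.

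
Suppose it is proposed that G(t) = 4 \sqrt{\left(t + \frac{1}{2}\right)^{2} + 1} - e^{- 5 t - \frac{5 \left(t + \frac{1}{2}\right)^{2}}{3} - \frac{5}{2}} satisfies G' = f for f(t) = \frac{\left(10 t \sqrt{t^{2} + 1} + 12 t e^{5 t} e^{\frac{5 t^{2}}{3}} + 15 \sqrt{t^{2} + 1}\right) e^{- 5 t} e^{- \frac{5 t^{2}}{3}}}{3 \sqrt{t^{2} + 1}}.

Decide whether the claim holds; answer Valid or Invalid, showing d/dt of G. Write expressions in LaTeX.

Invalid: d/dt[G] - f = \frac{\left(- 10 t \sqrt{t^{2} + 1} \sqrt{4 t^{2} + 4 t + 5} e^{\frac{35}{12}} e^{\frac{20 t}{3}} + 10 t \sqrt{t^{2} + 1} \sqrt{4 t^{2} + 4 t + 5} e^{5 t} + 24 t \sqrt{t^{2} + 1} e^{\frac{35}{12}} e^{\frac{35 t}{3}} e^{\frac{5 t^{2}}{3}} - 12 t \sqrt{4 t^{2} + 4 t + 5} e^{\frac{35}{12}} e^{\frac{35 t}{3}} e^{\frac{5 t^{2}}{3}} - 15 \sqrt{t^{2} + 1} \sqrt{4 t^{2} + 4 t + 5} e^{\frac{35}{12}} e^{\frac{20 t}{3}} + 20 \sqrt{t^{2} + 1} \sqrt{4 t^{2} + 4 t + 5} e^{5 t} + 12 \sqrt{t^{2} + 1} e^{\frac{35}{12}} e^{\frac{35 t}{3}} e^{\frac{5 t^{2}}{3}}\right) e^{- \frac{35 t}{3}} e^{- \frac{5 t^{2}}{3}}}{3 \sqrt{t^{2} + 1} \sqrt{4 t^{2} + 4 t + 5} e^{\frac{35}{12}}}, which is not 0.

d/dt[G] = \frac{\left(10 t \sqrt{4 t^{2} + 4 t + 5} + 24 t e^{\frac{35}{12}} e^{\frac{20 t}{3}} e^{\frac{5 t^{2}}{3}} + 20 \sqrt{4 t^{2} + 4 t + 5} + 12 e^{\frac{35}{12}} e^{\frac{20 t}{3}} e^{\frac{5 t^{2}}{3}}\right) e^{- \frac{20 t}{3}} e^{- \frac{5 t^{2}}{3}}}{3 \sqrt{4 t^{2} + 4 t + 5} e^{\frac{35}{12}}}
d/dt[G] - f(t) = \frac{\left(- 10 t \sqrt{t^{2} + 1} \sqrt{4 t^{2} + 4 t + 5} e^{\frac{35}{12}} e^{\frac{20 t}{3}} + 10 t \sqrt{t^{2} + 1} \sqrt{4 t^{2} + 4 t + 5} e^{5 t} + 24 t \sqrt{t^{2} + 1} e^{\frac{35}{12}} e^{\frac{35 t}{3}} e^{\frac{5 t^{2}}{3}} - 12 t \sqrt{4 t^{2} + 4 t + 5} e^{\frac{35}{12}} e^{\frac{35 t}{3}} e^{\frac{5 t^{2}}{3}} - 15 \sqrt{t^{2} + 1} \sqrt{4 t^{2} + 4 t + 5} e^{\frac{35}{12}} e^{\frac{20 t}{3}} + 20 \sqrt{t^{2} + 1} \sqrt{4 t^{2} + 4 t + 5} e^{5 t} + 12 \sqrt{t^{2} + 1} e^{\frac{35}{12}} e^{\frac{35 t}{3}} e^{\frac{5 t^{2}}{3}}\right) e^{- \frac{35 t}{3}} e^{- \frac{5 t^{2}}{3}}}{3 \sqrt{t^{2} + 1} \sqrt{4 t^{2} + 4 t + 5} e^{\frac{35}{12}}} != 0.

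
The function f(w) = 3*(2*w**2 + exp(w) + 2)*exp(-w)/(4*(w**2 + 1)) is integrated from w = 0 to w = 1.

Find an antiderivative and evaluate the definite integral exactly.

Antiderivative: F(w) = 3*(exp(w)*atan(w) - 2)*exp(-w)/4; value = -3*exp(-1)/2 + 3*pi/16 + 3/2

Any candidate F(w) must reproduce f(w) exactly when differentiated.
F(w) = 3*(exp(w)*atan(w) - 2)*exp(-w)/4 is an antiderivative of f.
Check: d/dw[3*(exp(w)*atan(w) - 2)*exp(-w)/4] = (6*w**2 + 3*exp(w) + 6)/(4*w**2*exp(w) + 4*exp(w)), which equals f(w).
F(1) = -3*exp(-1)/2 + 3*pi/16; F(0) = -3/2.
Integral = F(1) - F(0) = -3*exp(-1)/2 + 3*pi/16 + 3/2.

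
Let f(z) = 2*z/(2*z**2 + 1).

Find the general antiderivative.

The substitution u = 3*z**2 + 3/2 works: f is exactly (dF/du)*(du/dz) for that inner function.
Check: d/dz[log(3*z**2 + 3/2)/2] = 2*z/(2*z**2 + 1) = f(z).

F(z) = log(3*z**2 + 3/2)/2 + C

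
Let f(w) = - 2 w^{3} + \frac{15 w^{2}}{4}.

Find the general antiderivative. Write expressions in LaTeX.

Integrate term by term and add the pieces.
Check: d/dw[\frac{w^{3} \left(5 - 2 w\right)}{4}] = - 2 w^{3} + \frac{15 w^{2}}{4} = f(w).

F(w) = \frac{w^{3} \left(5 - 2 w\right)}{4} + C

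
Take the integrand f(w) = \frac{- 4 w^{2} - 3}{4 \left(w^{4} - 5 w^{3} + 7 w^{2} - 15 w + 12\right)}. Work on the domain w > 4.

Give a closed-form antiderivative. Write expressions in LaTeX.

Factor the denominator (4 \left(w - 4\right) \left(w - 1\right) \left(w^{2} + 3\right)) and decompose: f = \frac{9 \left(5 w + 1\right)}{304 \left(w^{2} + 3\right)} + \frac{7}{48 \left(w - 1\right)} - \frac{67}{228 \left(w - 4\right)}; each piece integrates to a log, atan, or power term.
Check: d/dw[- \frac{67 \log{\left(w - 4 \right)}}{228} + \frac{7 \log{\left(w - 1 \right)}}{48} + \frac{45 \log{\left(w^{2} + 3 \right)}}{608} + \frac{3 \sqrt{3} \operatorname{atan}{\left(\frac{\sqrt{3} w}{3} \right)}}{304}] = \frac{- 4 w^{2} - 3}{4 w^{4} - 20 w^{3} + 28 w^{2} - 60 w + 48}, which equals f(w).

An antiderivative is F(w) = - \frac{67 \log{\left(w - 4 \right)}}{228} + \frac{7 \log{\left(w - 1 \right)}}{48} + \frac{45 \log{\left(w^{2} + 3 \right)}}{608} + \frac{3 \sqrt{3} \operatorname{atan}{\left(\frac{\sqrt{3} w}{3} \right)}}{304}.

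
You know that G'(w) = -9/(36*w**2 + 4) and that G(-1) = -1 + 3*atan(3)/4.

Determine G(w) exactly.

G(w) = -(3*atan(3*w) + 4)/4

Any candidate G(w) must reproduce the stated G'(w) exactly.
A general antiderivative is -3*atan(3*w)/4 + C.
The condition gives C = -1 + 3*atan(3)/4 - (3*atan(3)/4) = -1.
So G(w) = -(3*atan(3*w) + 4)/4.
Check: d/dw[-(3*atan(3*w) + 4)/4] = -9/(36*w**2 + 4) = G'(w).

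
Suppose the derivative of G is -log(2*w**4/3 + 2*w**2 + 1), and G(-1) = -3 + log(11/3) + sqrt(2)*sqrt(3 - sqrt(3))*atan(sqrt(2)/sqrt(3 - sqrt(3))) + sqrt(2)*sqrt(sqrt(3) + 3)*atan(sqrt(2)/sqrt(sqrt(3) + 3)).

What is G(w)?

Whatever form G(w) takes, its d/dw must return the stated G'(w).
A general antiderivative is -w*log(2*w**4/3 + 2*w**2 + 1) + 4*w - 2*sqrt(3/2 - sqrt(3)/2)*atan(sqrt(2)*w/sqrt(3 - sqrt(3))) - 2*sqrt(sqrt(3)/2 + 3/2)*atan(sqrt(2)*w/sqrt(sqrt(3) + 3)) + C.
The condition gives C = -3 + log(11/3) + sqrt(2)*sqrt(3 - sqrt(3))*atan(sqrt(2)/sqrt(3 - sqrt(3))) + sqrt(2)*sqrt(sqrt(3) + 3)*atan(sqrt(2)/sqrt(sqrt(3) + 3)) - (-4 + log(11/3) + sqrt(2)*sqrt(3 - sqrt(3))*atan(sqrt(2)/sqrt(3 - sqrt(3))) + sqrt(2)*sqrt(sqrt(3) + 3)*atan(sqrt(2)/sqrt(sqrt(3) + 3))) = 1.
So G(w) = -w*log(2*w**4/3 + 2*w**2 + 1) + 4*w - 2*sqrt(3/2 - sqrt(3)/2)*atan(sqrt(2)*w/sqrt(3 - sqrt(3))) - 2*sqrt(sqrt(3)/2 + 3/2)*atan(sqrt(2)*w/sqrt(sqrt(3) + 3)) + 1.
Check: d/dw[-w*log(2*w**4/3 + 2*w**2 + 1) + 4*w - 2*sqrt(3/2 - sqrt(3)/2)*atan(sqrt(2)*w/sqrt(3 - sqrt(3))) - 2*sqrt(sqrt(3)/2 + 3/2)*atan(sqrt(2)*w/sqrt(sqrt(3) + 3)) + 1] = -log(2*w**4/3 + 2*w**2 + 1) = G'(w).

G(w) = -w*log(2*w**4/3 + 2*w**2 + 1) + 4*w - 2*sqrt(3/2 - sqrt(3)/2)*atan(sqrt(2)*w/sqrt(3 - sqrt(3))) - 2*sqrt(sqrt(3)/2 + 3/2)*atan(sqrt(2)*w/sqrt(sqrt(3) + 3)) + 1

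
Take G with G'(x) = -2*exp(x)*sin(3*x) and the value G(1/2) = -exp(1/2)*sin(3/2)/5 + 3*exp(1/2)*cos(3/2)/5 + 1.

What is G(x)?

G(x) = -exp(x)*sin(3*x)/5 + 3*exp(x)*cos(3*x)/5 + 1

A first test for any G(x): its x-derivative must equal the given G'(x).
A general antiderivative is -exp(x)*sin(3*x)/5 + 3*exp(x)*cos(3*x)/5 + C.
The condition gives C = -exp(1/2)*sin(3/2)/5 + 3*exp(1/2)*cos(3/2)/5 + 1 - (-exp(1/2)*sin(3/2)/5 + 3*exp(1/2)*cos(3/2)/5) = 1.
So G(x) = -exp(x)*sin(3*x)/5 + 3*exp(x)*cos(3*x)/5 + 1.
Check: d/dx[-exp(x)*sin(3*x)/5 + 3*exp(x)*cos(3*x)/5 + 1] = -2*exp(x)*sin(3*x) = G'(x).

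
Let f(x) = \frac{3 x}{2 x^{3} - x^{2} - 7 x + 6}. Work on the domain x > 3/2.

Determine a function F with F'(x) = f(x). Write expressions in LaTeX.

An antiderivative is F(x) = \frac{9 \log{\left(x - \frac{3}{2} \right)}}{7} - \log{\left(x - 1 \right)} - \frac{2 \log{\left(x + 2 \right)}}{7}.

Factor the denominator (\left(x - 1\right) \left(x + 2\right) \left(2 x - 3\right)) and decompose: f = \frac{18}{7 \left(2 x - 3\right)} - \frac{2}{7 \left(x + 2\right)} - \frac{1}{x - 1}; each piece integrates to a log, atan, or power term.
Check: d/dx[\frac{9 \log{\left(x - \frac{3}{2} \right)}}{7} - \log{\left(x - 1 \right)} - \frac{2 \log{\left(x + 2 \right)}}{7}] = \frac{3 x}{2 x^{3} - x^{2} - 7 x + 6} = f(x).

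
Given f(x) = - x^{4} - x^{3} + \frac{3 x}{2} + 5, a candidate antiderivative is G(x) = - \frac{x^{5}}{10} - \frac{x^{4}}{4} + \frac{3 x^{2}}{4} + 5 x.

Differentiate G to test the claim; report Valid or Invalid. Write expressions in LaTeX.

Invalid: d/dx[G] - f = \frac{x^{4}}{2}, which is not 0.

d/dx[G] = - \frac{x^{4}}{2} - x^{3} + \frac{3 x}{2} + 5
d/dx[G] - f(x) = \frac{x^{4}}{2} != 0.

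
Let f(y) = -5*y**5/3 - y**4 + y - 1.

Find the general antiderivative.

Integrate term by term and add the pieces.
Check: d/dy[-y*(25*y**5 + 18*y**4 - 45*y + 90)/90] = -5*y**5/3 - y**4 + y - 1 = f(y).

F(y) = -y*(25*y**5 + 18*y**4 - 45*y + 90)/90 + C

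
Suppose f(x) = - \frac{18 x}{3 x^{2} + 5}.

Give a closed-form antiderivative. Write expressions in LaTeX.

f matches the chain-rule pattern g'(h)*h' with inner function h(x) = x^{2} + \frac{5}{3}; substituting u = h(x) collapses the integral.
Check: d/dx[- 3 \log{\left(x^{2} + \frac{5}{3} \right)}] = - \frac{18 x}{3 x^{2} + 5} = f(x).

An antiderivative is F(x) = - 3 \log{\left(x^{2} + \frac{5}{3} \right)}.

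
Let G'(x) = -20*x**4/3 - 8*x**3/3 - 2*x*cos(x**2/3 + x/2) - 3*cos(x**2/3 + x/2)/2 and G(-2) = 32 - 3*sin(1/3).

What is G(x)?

G(x) = (-4*x**5 - 2*x**4 - 9*sin(x**2/3 + x/2))/3

The integrand splits into summands that can be handled one at a time.
A general antiderivative is -4*x**5/3 - 2*x**4/3 - 3*sin(x**2/3 + x/2) - 2 + C.
The condition gives C = 32 - 3*sin(1/3) - (30 - 3*sin(1/3)) = 2.
So G(x) = (-4*x**5 - 2*x**4 - 9*sin(x**2/3 + x/2))/3.
Check: d/dx[(-4*x**5 - 2*x**4 - 9*sin(x**2/3 + x/2))/3] = -20*x**4/3 - 8*x**3/3 - 2*x*cos(x**2/3 + x/2) - 3*cos(x**2/3 + x/2)/2 = G'(x).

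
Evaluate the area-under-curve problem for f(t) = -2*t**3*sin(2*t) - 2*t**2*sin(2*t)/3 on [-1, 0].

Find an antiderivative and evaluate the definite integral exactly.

Antiderivative: F(t) = t**3*cos(2*t) - 3*t**2*sin(2*t)/2 + t**2*cos(2*t)/3 - t*sin(2*t)/3 - 3*t*cos(2*t)/2 + 3*sin(2*t)/4 - cos(2*t)/6; value = -5*sin(2)/12 - 1/6 - 2*cos(2)/3

Integrate term by term and add the pieces.
F(t) = t**3*cos(2*t) - 3*t**2*sin(2*t)/2 + t**2*cos(2*t)/3 - t*sin(2*t)/3 - 3*t*cos(2*t)/2 + 3*sin(2*t)/4 - cos(2*t)/6 is an antiderivative of f.
Check: d/dt[t**3*cos(2*t) - 3*t**2*sin(2*t)/2 + t**2*cos(2*t)/3 - t*sin(2*t)/3 - 3*t*cos(2*t)/2 + 3*sin(2*t)/4 - cos(2*t)/6] = -2*t**3*sin(2*t) - 2*t**2*sin(2*t)/3 = f(t).
F(0) = -1/6; F(-1) = 2*cos(2)/3 + 5*sin(2)/12.
Integral = F(0) - F(-1) = -5*sin(2)/12 - 1/6 - 2*cos(2)/3.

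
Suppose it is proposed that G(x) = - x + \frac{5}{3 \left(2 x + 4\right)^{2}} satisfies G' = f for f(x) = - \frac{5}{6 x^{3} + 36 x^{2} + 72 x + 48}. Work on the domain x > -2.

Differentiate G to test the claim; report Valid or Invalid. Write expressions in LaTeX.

d/dx[G] = \frac{- 6 x^{3} - 36 x^{2} - 72 x - 53}{6 x^{3} + 36 x^{2} + 72 x + 48}
d/dx[G] - f(x) = -1 != 0.

Invalid: d/dx[G] - f = -1, which is not 0.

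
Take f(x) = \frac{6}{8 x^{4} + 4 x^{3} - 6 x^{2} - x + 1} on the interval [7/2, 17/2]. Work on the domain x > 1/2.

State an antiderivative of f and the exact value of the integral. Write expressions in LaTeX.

The denominator factors as \left(x + 1\right) \left(2 x - 1\right)^{2} \left(2 x + 1\right); partial fractions split f into directly integrable pieces: \frac{3}{2 x + 1} - \frac{5}{3 \left(2 x - 1\right)} + \frac{2}{\left(2 x - 1\right)^{2}} - \frac{2}{3 \left(x + 1\right)}.
F(x) = \frac{- 5 \left(2 x - 1\right) \log{\left(x - \frac{1}{2} \right)} + 9 \left(2 x - 1\right) \log{\left(x + \frac{1}{2} \right)} - 4 \left(2 x - 1\right) \log{\left(x + 1 \right)} - 6}{6 \left(2 x - 1\right)} is an antiderivative of f.
Check: d/dx[\frac{- 5 \left(2 x - 1\right) \log{\left(x - \frac{1}{2} \right)} + 9 \left(2 x - 1\right) \log{\left(x + \frac{1}{2} \right)} - 4 \left(2 x - 1\right) \log{\left(x + 1 \right)} - 6}{6 \left(2 x - 1\right)}] = \frac{6}{8 x^{4} + 4 x^{3} - 6 x^{2} - x + 1} = f(x).
F(17/2) = - \frac{5 \log{\left(8 \right)}}{6} - \frac{2 \log{\left(\frac{19}{2} \right)}}{3} - \frac{1}{16} + \frac{3 \log{\left(9 \right)}}{2}; F(7/2) = - \frac{2 \log{\left(\frac{9}{2} \right)}}{3} - \frac{5 \log{\left(3 \right)}}{6} - \frac{1}{6} + \frac{3 \log{\left(4 \right)}}{2}.
Integral = F(17/2) - F(7/2) = - \frac{3 \log{\left(4 \right)}}{2} - \frac{5 \log{\left(8 \right)}}{6} - \frac{2 \log{\left(\frac{19}{2} \right)}}{3} + \frac{5}{48} + \frac{5 \log{\left(3 \right)}}{6} + \frac{2 \log{\left(\frac{9}{2} \right)}}{3} + \frac{3 \log{\left(9 \right)}}{2}.

Antiderivative: F(x) = \frac{- 5 \left(2 x - 1\right) \log{\left(x - \frac{1}{2} \right)} + 9 \left(2 x - 1\right) \log{\left(x + \frac{1}{2} \right)} - 4 \left(2 x - 1\right) \log{\left(x + 1 \right)} - 6}{6 \left(2 x - 1\right)}; value = - \frac{3 \log{\left(4 \right)}}{2} - \frac{5 \log{\left(8 \right)}}{6} - \frac{2 \log{\left(\frac{19}{2} \right)}}{3} + \frac{5}{48} + \frac{5 \log{\left(3 \right)}}{6} + \frac{2 \log{\left(\frac{9}{2} \right)}}{3} + \frac{3 \log{\left(9 \right)}}{2}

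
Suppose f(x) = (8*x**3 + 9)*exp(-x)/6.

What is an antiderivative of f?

An antiderivative is F(x) = (-8*x**3 - 24*x**2 - 48*x - 57)*exp(-x)/6.

Recognize the product-rule pattern: f = u'v + uv' with u = -4*x**3/3 - 4*x**2 - 8*x - 19/2, v = exp(-x), so integration by parts undoes it.
Check: d/dx[(-8*x**3 - 24*x**2 - 48*x - 57)*exp(-x)/6] = (8*x**3 + 9)*exp(-x)/6 = f(x).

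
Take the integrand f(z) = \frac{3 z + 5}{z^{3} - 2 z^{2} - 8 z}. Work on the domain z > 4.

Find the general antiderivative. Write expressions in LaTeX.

Factor the denominator (z \left(z - 4\right) \left(z + 2\right)) and decompose: f = - \frac{1}{12 \left(z + 2\right)} + \frac{17}{24 \left(z - 4\right)} - \frac{5}{8 z}; each piece integrates to a log, atan, or power term.
Check: d/dz[- \frac{5 \log{\left(z \right)}}{8} + \frac{17 \log{\left(z - 4 \right)}}{24} - \frac{\log{\left(z + 2 \right)}}{12}] = \frac{3 z + 5}{z^{3} - 2 z^{2} - 8 z} = f(z).

F(z) = - \frac{5 \log{\left(z \right)}}{8} + \frac{17 \log{\left(z - 4 \right)}}{24} - \frac{\log{\left(z + 2 \right)}}{12} + C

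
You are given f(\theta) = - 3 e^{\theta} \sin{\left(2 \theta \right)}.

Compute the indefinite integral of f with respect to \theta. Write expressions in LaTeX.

F(\theta) = - \frac{3 e^{\theta} \sin{\left(2 \theta \right)}}{5} + \frac{6 e^{\theta} \cos{\left(2 \theta \right)}}{5} + C

Any candidate F(\theta) must reproduce f(\theta) exactly when differentiated.
Check: d/d\theta[- \frac{3 e^{\theta} \sin{\left(2 \theta \right)}}{5} + \frac{6 e^{\theta} \cos{\left(2 \theta \right)}}{5}] = - 3 e^{\theta} \sin{\left(2 \theta \right)} = f(\theta).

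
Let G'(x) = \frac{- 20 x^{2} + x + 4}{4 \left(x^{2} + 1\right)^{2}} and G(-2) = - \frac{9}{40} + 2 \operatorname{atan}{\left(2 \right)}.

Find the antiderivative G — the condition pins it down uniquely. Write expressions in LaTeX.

G(x) = \frac{- 16 x^{2} \operatorname{atan}{\left(x \right)} + 8 x^{2} + 24 x - 16 \operatorname{atan}{\left(x \right)} + 7}{8 x^{2} + 8}

Any candidate G(x) must reproduce the stated G'(x) exactly.
A general antiderivative is - \frac{1 - 24 x}{8 x^{2} + 8} - 2 \operatorname{atan}{\left(x \right)} + C.
The condition gives C = - \frac{9}{40} + 2 \operatorname{atan}{\left(2 \right)} - (- \frac{49}{40} + 2 \operatorname{atan}{\left(2 \right)}) = 1.
So G(x) = \frac{- 16 x^{2} \operatorname{atan}{\left(x \right)} + 8 x^{2} + 24 x - 16 \operatorname{atan}{\left(x \right)} + 7}{8 x^{2} + 8}.
Check: d/dx[\frac{- 16 x^{2} \operatorname{atan}{\left(x \right)} + 8 x^{2} + 24 x - 16 \operatorname{atan}{\left(x \right)} + 7}{8 x^{2} + 8}] = \frac{- 20 x^{2} + x + 4}{4 x^{4} + 8 x^{2} + 4}, which equals G'(x).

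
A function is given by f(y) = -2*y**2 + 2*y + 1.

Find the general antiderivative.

The integrand splits into summands that can be handled one at a time.
Check: d/dy[-2*y**3/3 + y**2 + y] = -2*y**2 + 2*y + 1 = f(y).

F(y) = -2*y**3/3 + y**2 + y + C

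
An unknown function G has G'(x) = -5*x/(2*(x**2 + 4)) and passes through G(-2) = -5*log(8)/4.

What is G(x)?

G(x) = -5*log(x**2 + 4)/4

The substitution u = x**2 + 4 works: G'(x) is exactly (dG/du)*(du/dx) for that inner function.
A general antiderivative is -5*log(x**2 + 4)/4 + C.
The condition gives C = -5*log(8)/4 - (-5*log(8)/4) = 0.
So G(x) = -5*log(x**2 + 4)/4.
Check: d/dx[-5*log(x**2 + 4)/4] = -5*x/(2*x**2 + 8), which equals G'(x).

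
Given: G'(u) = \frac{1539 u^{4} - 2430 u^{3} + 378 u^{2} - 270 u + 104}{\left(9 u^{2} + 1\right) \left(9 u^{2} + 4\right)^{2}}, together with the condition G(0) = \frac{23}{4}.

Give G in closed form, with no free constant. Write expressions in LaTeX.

G(u) = \frac{27 u^{2} \operatorname{atan}{\left(3 u \right)} + 18 u^{2} - 10 u + 12 \operatorname{atan}{\left(3 u \right)} + 23}{9 u^{2} + 4}

Since d/du undoes antidifferentiation here, G(u) must give back the stated G'(u).
A general antiderivative is \frac{\frac{5}{2} - \frac{5 u}{3}}{\frac{3 u^{2}}{2} + \frac{2}{3}} + 3 \operatorname{atan}{\left(3 u \right)} + C.
The condition gives C = \frac{23}{4} - (\frac{15}{4}) = 2.
So G(u) = \frac{27 u^{2} \operatorname{atan}{\left(3 u \right)} + 18 u^{2} - 10 u + 12 \operatorname{atan}{\left(3 u \right)} + 23}{9 u^{2} + 4}.
Check: d/du[\frac{27 u^{2} \operatorname{atan}{\left(3 u \right)} + 18 u^{2} - 10 u + 12 \operatorname{atan}{\left(3 u \right)} + 23}{9 u^{2} + 4}] = \frac{1539 u^{4} - 2430 u^{3} + 378 u^{2} - 270 u + 104}{729 u^{6} + 729 u^{4} + 216 u^{2} + 16}, which equals G'(u).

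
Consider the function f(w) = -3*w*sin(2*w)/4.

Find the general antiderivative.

Any candidate F(w) must reproduce f(w) exactly when differentiated.
Check: d/dw[3*w*cos(2*w)/8 - 3*sin(2*w)/16] = -3*w*sin(2*w)/4 = f(w).

F(w) = 3*w*cos(2*w)/8 - 3*sin(2*w)/16 + C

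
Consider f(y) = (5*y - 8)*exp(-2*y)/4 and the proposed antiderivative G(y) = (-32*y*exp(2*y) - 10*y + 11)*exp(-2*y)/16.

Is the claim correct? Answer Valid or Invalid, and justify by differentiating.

Invalid: d/dy[G] - f = -2, which is not 0.

d/dy[G] = (5*y - 8*exp(2*y) - 8)*exp(-2*y)/4
d/dy[G] - f(y) = -2 != 0.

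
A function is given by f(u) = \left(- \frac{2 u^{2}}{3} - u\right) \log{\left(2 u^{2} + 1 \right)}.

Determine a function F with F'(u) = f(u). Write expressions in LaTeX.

An antiderivative F(u) passes only if d/du[F] lands on f(u) exactly.
Check: d/du[- \frac{2 u^{3} \log{\left(2 u^{2} + 1 \right)}}{9} + \frac{4 u^{3}}{27} - \frac{u^{2} \log{\left(2 u^{2} + 1 \right)}}{2} + \frac{u^{2}}{2} - \frac{2 u}{9} - \frac{\log{\left(u^{2} + \frac{1}{2} \right)}}{4} + \frac{\sqrt{2} \operatorname{atan}{\left(\sqrt{2} u \right)}}{9}] = - \frac{2 u^{2} \log{\left(2 u^{2} + 1 \right)}}{3} - u \log{\left(2 u^{2} + 1 \right)}, which equals f(u).

An antiderivative is F(u) = - \frac{2 u^{3} \log{\left(2 u^{2} + 1 \right)}}{9} + \frac{4 u^{3}}{27} - \frac{u^{2} \log{\left(2 u^{2} + 1 \right)}}{2} + \frac{u^{2}}{2} - \frac{2 u}{9} - \frac{\log{\left(u^{2} + \frac{1}{2} \right)}}{4} + \frac{\sqrt{2} \operatorname{atan}{\left(\sqrt{2} u \right)}}{9}.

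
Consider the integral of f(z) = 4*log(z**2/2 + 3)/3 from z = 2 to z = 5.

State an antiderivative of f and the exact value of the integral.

Antiderivative: F(z) = 4*(z*log(z**2/2 + 3) - 2*z + 2*sqrt(6)*atan(sqrt(6)*z/6))/3; value = -8 - 8*sqrt(6)*atan(sqrt(6)/3)/3 - 8*log(5)/3 + 8*sqrt(6)*atan(5*sqrt(6)/6)/3 + 20*log(31/2)/3

Check any antiderivative F(z) by computing F'(z) and comparing it with f(z).
F(z) = 4*(z*log(z**2/2 + 3) - 2*z + 2*sqrt(6)*atan(sqrt(6)*z/6))/3 is an antiderivative of f.
Check: d/dz[4*(z*log(z**2/2 + 3) - 2*z + 2*sqrt(6)*atan(sqrt(6)*z/6))/3] = 4*log(z**2/2 + 3)/3 = f(z).
F(5) = -40/3 + 8*sqrt(6)*atan(5*sqrt(6)/6)/3 + 20*log(31/2)/3; F(2) = -16/3 + 8*log(5)/3 + 8*sqrt(6)*atan(sqrt(6)/3)/3.
Integral = F(5) - F(2) = -8 - 8*sqrt(6)*atan(sqrt(6)/3)/3 - 8*log(5)/3 + 8*sqrt(6)*atan(5*sqrt(6)/6)/3 + 20*log(31/2)/3.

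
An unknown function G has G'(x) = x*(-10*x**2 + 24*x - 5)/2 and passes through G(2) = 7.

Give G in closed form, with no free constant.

G(x) = -5*x**4/4 + 4*x**3 - 5*x**2/4

Check a candidate G(x) by differentiating: d/dx[G] must match the given G'(x).
A general antiderivative is -5*x**4/4 + 4*x**3 - 5*x**2/4 - 1/2 + C.
The condition gives C = 7 - (13/2) = 1/2.
So G(x) = -5*x**4/4 + 4*x**3 - 5*x**2/4.
Check: d/dx[-5*x**4/4 + 4*x**3 - 5*x**2/4] = -5*x**3 + 12*x**2 - 5*x/2, which equals G'(x).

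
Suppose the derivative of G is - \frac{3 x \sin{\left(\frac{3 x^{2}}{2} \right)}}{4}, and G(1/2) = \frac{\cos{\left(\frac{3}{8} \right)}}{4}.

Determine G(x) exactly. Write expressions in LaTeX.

The substitution u = \frac{3 x^{2}}{2} works: G'(x) is exactly (dG/du)*(du/dx) for that inner function.
A general antiderivative is \frac{\cos{\left(\frac{3 x^{2}}{2} \right)}}{4} + C.
The condition gives C = \frac{\cos{\left(\frac{3}{8} \right)}}{4} - (\frac{\cos{\left(\frac{3}{8} \right)}}{4}) = 0.
So G(x) = \frac{\cos{\left(\frac{3 x^{2}}{2} \right)}}{4}.
Check: d/dx[\frac{\cos{\left(\frac{3 x^{2}}{2} \right)}}{4}] = - \frac{3 x \sin{\left(\frac{3 x^{2}}{2} \right)}}{4} = G'(x).

G(x) = \frac{\cos{\left(\frac{3 x^{2}}{2} \right)}}{4}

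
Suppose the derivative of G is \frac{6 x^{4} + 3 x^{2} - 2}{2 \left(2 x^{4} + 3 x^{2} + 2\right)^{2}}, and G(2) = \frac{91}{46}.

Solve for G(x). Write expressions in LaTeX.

G'(x) has the shape u'v + uv' for u = - \frac{x}{4} and v = \frac{1}{x^{4} + \frac{3 x^{2}}{2} + 1} — it is the derivative of the product u*v.
A general antiderivative is - \frac{x}{4 \left(x^{4} + \frac{3 x^{2}}{2} + 1\right)} + C.
The condition gives C = \frac{91}{46} - (- \frac{1}{46}) = 2.
So G(x) = \frac{8 x^{4} + 12 x^{2} - x + 8}{2 \left(2 x^{4} + 3 x^{2} + 2\right)}.
Check: d/dx[\frac{8 x^{4} + 12 x^{2} - x + 8}{2 \left(2 x^{4} + 3 x^{2} + 2\right)}] = \frac{6 x^{4} + 3 x^{2} - 2}{8 x^{8} + 24 x^{6} + 34 x^{4} + 24 x^{2} + 8}, which equals G'(x).

G(x) = \frac{8 x^{4} + 12 x^{2} - x + 8}{2 \left(2 x^{4} + 3 x^{2} + 2\right)}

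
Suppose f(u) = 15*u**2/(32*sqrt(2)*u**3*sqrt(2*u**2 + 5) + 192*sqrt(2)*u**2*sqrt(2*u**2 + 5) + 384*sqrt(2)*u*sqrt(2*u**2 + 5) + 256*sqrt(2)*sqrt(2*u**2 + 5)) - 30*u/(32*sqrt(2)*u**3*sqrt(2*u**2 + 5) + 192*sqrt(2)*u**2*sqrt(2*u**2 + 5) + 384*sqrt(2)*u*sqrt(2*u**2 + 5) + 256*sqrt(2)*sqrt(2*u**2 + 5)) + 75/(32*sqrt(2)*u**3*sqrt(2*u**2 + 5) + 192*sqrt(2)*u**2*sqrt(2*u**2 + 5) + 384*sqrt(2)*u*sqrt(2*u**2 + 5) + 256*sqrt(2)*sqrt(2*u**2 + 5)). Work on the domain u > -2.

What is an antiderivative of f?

An antiderivative is F(u) = -15*sqrt(u**2 + 5/2)/(64*u**2 + 256*u + 256).

Recognize the product-rule pattern: f = v'r + vr' with v = -15/(16*(2*u + 4)**2), r = sqrt(u**2 + 5/2), so integration by parts undoes it.
Check: d/du[-15*sqrt(u**2 + 5/2)/(64*u**2 + 256*u + 256)] = (15*u**2 - 30*u + 75)/(32*sqrt(2)*u**3*sqrt(2*u**2 + 5) + 192*sqrt(2)*u**2*sqrt(2*u**2 + 5) + 384*sqrt(2)*u*sqrt(2*u**2 + 5) + 256*sqrt(2)*sqrt(2*u**2 + 5)), which equals f(u).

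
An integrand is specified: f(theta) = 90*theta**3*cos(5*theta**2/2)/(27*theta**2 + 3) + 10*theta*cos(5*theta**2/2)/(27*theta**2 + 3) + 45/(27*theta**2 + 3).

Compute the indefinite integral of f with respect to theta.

Integrate term by term and add the pieces.
Check: d/dtheta[(2*sin(5*theta**2/2) + 15*atan(3*theta))/3] = (90*theta**3*cos(5*theta**2/2) + 10*theta*cos(5*theta**2/2) + 45)/(27*theta**2 + 3), which equals f(theta).

F(theta) = (2*sin(5*theta**2/2) + 15*atan(3*theta))/3 + C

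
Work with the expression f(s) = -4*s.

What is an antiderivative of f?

Any candidate F(s) must reproduce f(s) exactly when differentiated.
Check: d/ds[-2*s**2] = -4*s = f(s).

An antiderivative is F(s) = -2*s**2.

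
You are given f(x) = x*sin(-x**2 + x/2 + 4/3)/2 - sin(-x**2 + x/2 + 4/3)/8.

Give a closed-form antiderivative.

f matches the chain-rule pattern g'(h)*h' with inner function h(x) = -x**2 + x/2 + 4/3; substituting u = h(x) collapses the integral.
Check: d/dx[cos(-x**2 + x/2 + 4/3)/4] = x*sin(-x**2 + x/2 + 4/3)/2 - sin(-x**2 + x/2 + 4/3)/8 = f(x).

An antiderivative is F(x) = cos(-x**2 + x/2 + 4/3)/4.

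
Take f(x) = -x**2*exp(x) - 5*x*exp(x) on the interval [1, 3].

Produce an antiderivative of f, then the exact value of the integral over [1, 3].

Recognize the product-rule pattern: f = u'v + uv' with u = -x**2 - 3*x + 3, v = exp(x), so integration by parts undoes it.
F(x) = (-x**2 - 3*x + 3)*exp(x) is an antiderivative of f.
Check: d/dx[(-x**2 - 3*x + 3)*exp(x)] = -x**2*exp(x) - 5*x*exp(x) = f(x).
F(3) = -15*exp(3); F(1) = -exp(1).
Integral = F(3) - F(1) = exp(1) - 15*exp(3).

Antiderivative: F(x) = (-x**2 - 3*x + 3)*exp(x); value = exp(1) - 15*exp(3)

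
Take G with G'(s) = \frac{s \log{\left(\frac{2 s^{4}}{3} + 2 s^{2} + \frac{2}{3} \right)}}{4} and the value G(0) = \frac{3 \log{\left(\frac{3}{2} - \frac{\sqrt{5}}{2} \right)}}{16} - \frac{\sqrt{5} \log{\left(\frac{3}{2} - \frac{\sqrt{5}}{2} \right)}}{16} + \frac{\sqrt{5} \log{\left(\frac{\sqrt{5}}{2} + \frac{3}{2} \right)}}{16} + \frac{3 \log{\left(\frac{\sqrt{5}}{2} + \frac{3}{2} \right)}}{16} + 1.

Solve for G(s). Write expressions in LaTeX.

Any candidate G(s) must reproduce the stated G'(s) exactly.
A general antiderivative is \frac{s^{2} \log{\left(\frac{2 s^{4}}{3} + 2 s^{2} + \frac{2}{3} \right)}}{8} - \frac{s^{2}}{4} - \left(- \frac{3}{16} + \frac{\sqrt{5}}{16}\right) \log{\left(s^{2} - \frac{\sqrt{5}}{2} + \frac{3}{2} \right)} - \left(- \frac{3}{16} - \frac{\sqrt{5}}{16}\right) \log{\left(s^{2} + \frac{\sqrt{5}}{2} + \frac{3}{2} \right)} + C.
The condition gives C = \frac{3 \log{\left(\frac{3}{2} - \frac{\sqrt{5}}{2} \right)}}{16} - \frac{\sqrt{5} \log{\left(\frac{3}{2} - \frac{\sqrt{5}}{2} \right)}}{16} + \frac{\sqrt{5} \log{\left(\frac{\sqrt{5}}{2} + \frac{3}{2} \right)}}{16} + \frac{3 \log{\left(\frac{\sqrt{5}}{2} + \frac{3}{2} \right)}}{16} + 1 - (\frac{3 \log{\left(\frac{3}{2} - \frac{\sqrt{5}}{2} \right)}}{16} - \frac{\sqrt{5} \log{\left(\frac{3}{2} - \frac{\sqrt{5}}{2} \right)}}{16} + \frac{\sqrt{5} \log{\left(\frac{\sqrt{5}}{2} + \frac{3}{2} \right)}}{16} + \frac{3 \log{\left(\frac{\sqrt{5}}{2} + \frac{3}{2} \right)}}{16}) = 1.
So G(s) = \frac{s^{2} \log{\left(\frac{s^{4}}{3} + s^{2} + \frac{1}{3} \right)}}{8} - \frac{s^{2}}{4} + \frac{s^{2} \log{\left(2 \right)}}{8} - \frac{\sqrt{5} \log{\left(s^{2} - \frac{\sqrt{5}}{2} + \frac{3}{2} \right)}}{16} + \frac{3 \log{\left(s^{2} - \frac{\sqrt{5}}{2} + \frac{3}{2} \right)}}{16} + \frac{\sqrt{5} \log{\left(s^{2} + \frac{\sqrt{5}}{2} + \frac{3}{2} \right)}}{16} + \frac{3 \log{\left(s^{2} + \frac{\sqrt{5}}{2} + \frac{3}{2} \right)}}{16} + 1.
Check: d/ds[\frac{s^{2} \log{\left(\frac{s^{4}}{3} + s^{2} + \frac{1}{3} \right)}}{8} - \frac{s^{2}}{4} + \frac{s^{2} \log{\left(2 \right)}}{8} - \frac{\sqrt{5} \log{\left(s^{2} - \frac{\sqrt{5}}{2} + \frac{3}{2} \right)}}{16} + \frac{3 \log{\left(s^{2} - \frac{\sqrt{5}}{2} + \frac{3}{2} \right)}}{16} + \frac{\sqrt{5} \log{\left(s^{2} + \frac{\sqrt{5}}{2} + \frac{3}{2} \right)}}{16} + \frac{3 \log{\left(s^{2} + \frac{\sqrt{5}}{2} + \frac{3}{2} \right)}}{16} + 1] = \frac{s \log{\left(\frac{s^{4}}{3} + s^{2} + \frac{1}{3} \right)}}{4} + \frac{s \log{\left(2 \right)}}{4}, which equals G'(s).

G(s) = \frac{s^{2} \log{\left(\frac{s^{4}}{3} + s^{2} + \frac{1}{3} \right)}}{8} - \frac{s^{2}}{4} + \frac{s^{2} \log{\left(2 \right)}}{8} - \frac{\sqrt{5} \log{\left(s^{2} - \frac{\sqrt{5}}{2} + \frac{3}{2} \right)}}{16} + \frac{3 \log{\left(s^{2} - \frac{\sqrt{5}}{2} + \frac{3}{2} \right)}}{16} + \frac{\sqrt{5} \log{\left(s^{2} + \frac{\sqrt{5}}{2} + \frac{3}{2} \right)}}{16} + \frac{3 \log{\left(s^{2} + \frac{\sqrt{5}}{2} + \frac{3}{2} \right)}}{16} + 1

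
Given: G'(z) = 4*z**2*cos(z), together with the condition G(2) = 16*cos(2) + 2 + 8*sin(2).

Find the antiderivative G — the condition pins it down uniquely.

A candidate passes only if d/dz[G] lands on the given G'(z) exactly.
A general antiderivative is 4*z**2*sin(z) + 8*z*cos(z) - 8*sin(z) + C.
The condition gives C = 16*cos(2) + 2 + 8*sin(2) - (16*cos(2) + 8*sin(2)) = 2.
So G(z) = 2*(2*z**2*sin(z) + 4*z*cos(z) - 4*sin(z) + 1).
Check: d/dz[2*(2*z**2*sin(z) + 4*z*cos(z) - 4*sin(z) + 1)] = 4*z**2*cos(z) = G'(z).

G(z) = 2*(2*z**2*sin(z) + 4*z*cos(z) - 4*sin(z) + 1)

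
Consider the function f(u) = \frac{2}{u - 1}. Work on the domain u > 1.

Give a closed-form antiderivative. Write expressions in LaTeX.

An antiderivative is F(u) = 2 \log{\left(u - 1 \right)}.

Since d/du undoes antidifferentiation here, F'(u) = f(u) is required of F(u).
Check: d/du[2 \log{\left(u - 1 \right)}] = \frac{2}{u - 1} = f(u).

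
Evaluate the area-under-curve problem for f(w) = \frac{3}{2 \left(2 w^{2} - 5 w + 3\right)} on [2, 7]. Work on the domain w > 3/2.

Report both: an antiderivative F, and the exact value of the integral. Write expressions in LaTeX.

Factor the denominator (2 \left(w - 1\right) \left(2 w - 3\right)) and decompose: f = \frac{3}{2 w - 3} - \frac{3}{2 \left(w - 1\right)}; each piece integrates to a log, atan, or power term.
F(w) = \frac{3 \log{\left(w - \frac{3}{2} \right)}}{2} - \frac{3 \log{\left(w - 1 \right)}}{2} is an antiderivative of f.
Check: d/dw[\frac{3 \log{\left(w - \frac{3}{2} \right)}}{2} - \frac{3 \log{\left(w - 1 \right)}}{2}] = \frac{3}{4 w^{2} - 10 w + 6}, which equals f(w).
F(7) = - \frac{3 \log{\left(6 \right)}}{2} + \frac{3 \log{\left(\frac{11}{2} \right)}}{2}; F(2) = - \frac{3 \log{\left(2 \right)}}{2}.
Integral = F(7) - F(2) = - \frac{3 \log{\left(6 \right)}}{2} + \frac{3 \log{\left(2 \right)}}{2} + \frac{3 \log{\left(\frac{11}{2} \right)}}{2}.

Antiderivative: F(w) = \frac{3 \log{\left(w - \frac{3}{2} \right)}}{2} - \frac{3 \log{\left(w - 1 \right)}}{2}; value = - \frac{3 \log{\left(6 \right)}}{2} + \frac{3 \log{\left(2 \right)}}{2} + \frac{3 \log{\left(\frac{11}{2} \right)}}{2}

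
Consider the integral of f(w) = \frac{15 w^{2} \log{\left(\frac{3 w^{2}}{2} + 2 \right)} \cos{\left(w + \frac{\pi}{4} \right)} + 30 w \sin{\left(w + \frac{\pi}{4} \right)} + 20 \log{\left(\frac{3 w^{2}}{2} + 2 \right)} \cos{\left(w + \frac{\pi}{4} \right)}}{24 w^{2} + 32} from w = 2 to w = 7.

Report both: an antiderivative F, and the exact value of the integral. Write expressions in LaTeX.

Antiderivative: F(w) = \frac{5 \log{\left(\frac{3 w^{2}}{2} + 2 \right)} \sin{\left(w + \frac{\pi}{4} \right)}}{8}; value = - \frac{5 \log{\left(8 \right)} \sin{\left(\frac{\pi}{4} + 2 \right)}}{8} + \frac{5 \log{\left(\frac{151}{2} \right)} \sin{\left(\frac{\pi}{4} + 7 \right)}}{8}

f has the shape u'v + uv' for u = \frac{5 \log{\left(\frac{3 w^{2}}{2} + 2 \right)}}{8} and v = \sin{\left(w + \frac{\pi}{4} \right)} — it is the derivative of the product u*v.
F(w) = \frac{5 \log{\left(\frac{3 w^{2}}{2} + 2 \right)} \sin{\left(w + \frac{\pi}{4} \right)}}{8} is an antiderivative of f.
Check: d/dw[\frac{5 \log{\left(\frac{3 w^{2}}{2} + 2 \right)} \sin{\left(w + \frac{\pi}{4} \right)}}{8}] = \frac{15 w^{2} \log{\left(\frac{3 w^{2}}{2} + 2 \right)} \cos{\left(w + \frac{\pi}{4} \right)} + 30 w \sin{\left(w + \frac{\pi}{4} \right)} + 20 \log{\left(\frac{3 w^{2}}{2} + 2 \right)} \cos{\left(w + \frac{\pi}{4} \right)}}{24 w^{2} + 32} = f(w).
F(7) = \frac{5 \log{\left(\frac{151}{2} \right)} \sin{\left(\frac{\pi}{4} + 7 \right)}}{8}; F(2) = \frac{5 \log{\left(8 \right)} \sin{\left(\frac{\pi}{4} + 2 \right)}}{8}.
Integral = F(7) - F(2) = - \frac{5 \log{\left(8 \right)} \sin{\left(\frac{\pi}{4} + 2 \right)}}{8} + \frac{5 \log{\left(\frac{151}{2} \right)} \sin{\left(\frac{\pi}{4} + 7 \right)}}{8}.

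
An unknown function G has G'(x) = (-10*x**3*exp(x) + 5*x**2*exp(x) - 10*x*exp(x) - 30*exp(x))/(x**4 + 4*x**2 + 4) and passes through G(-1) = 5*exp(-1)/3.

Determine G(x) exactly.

Any candidate G(x) must reproduce the stated G'(x) exactly.
A general antiderivative is -5*(2*x + 1)*exp(x)/(x**2 + 2) + C.
The condition gives C = 5*exp(-1)/3 - (5*exp(-1)/3) = 0.
So G(x) = -5*(2*x + 1)*exp(x)/(x**2 + 2).
Check: d/dx[-5*(2*x + 1)*exp(x)/(x**2 + 2)] = (-10*x**3*exp(x) + 5*x**2*exp(x) - 10*x*exp(x) - 30*exp(x))/(x**4 + 4*x**2 + 4) = G'(x).

G(x) = -5*(2*x + 1)*exp(x)/(x**2 + 2)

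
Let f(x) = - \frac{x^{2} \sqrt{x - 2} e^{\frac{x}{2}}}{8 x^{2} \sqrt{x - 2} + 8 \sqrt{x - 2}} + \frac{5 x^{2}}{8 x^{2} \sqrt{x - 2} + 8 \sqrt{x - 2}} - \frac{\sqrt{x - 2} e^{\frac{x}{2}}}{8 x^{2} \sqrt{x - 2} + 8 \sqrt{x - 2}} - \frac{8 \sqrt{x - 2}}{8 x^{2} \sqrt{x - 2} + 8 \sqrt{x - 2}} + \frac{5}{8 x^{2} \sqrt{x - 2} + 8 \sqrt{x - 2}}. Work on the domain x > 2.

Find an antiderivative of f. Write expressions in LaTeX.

An antiderivative is F(x) = \frac{5 \sqrt{x - 2}}{4} - \frac{e^{\frac{x}{2}}}{4} - \operatorname{atan}{\left(x \right)}.

Integrate term by term and add the pieces.
Check: d/dx[\frac{5 \sqrt{x - 2}}{4} - \frac{e^{\frac{x}{2}}}{4} - \operatorname{atan}{\left(x \right)}] = \frac{- x^{2} \sqrt{x - 2} e^{\frac{x}{2}} + 5 x^{2} - \sqrt{x - 2} e^{\frac{x}{2}} - 8 \sqrt{x - 2} + 5}{8 x^{2} \sqrt{x - 2} + 8 \sqrt{x - 2}}, which equals f(x).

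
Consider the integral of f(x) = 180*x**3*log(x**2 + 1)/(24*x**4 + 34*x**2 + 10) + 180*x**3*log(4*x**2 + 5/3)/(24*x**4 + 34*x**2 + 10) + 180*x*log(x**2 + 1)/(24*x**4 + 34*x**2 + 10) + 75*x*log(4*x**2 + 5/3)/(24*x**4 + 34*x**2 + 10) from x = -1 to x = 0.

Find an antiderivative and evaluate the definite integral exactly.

f has the shape u'v + uv' for u = 15*log(x**2 + 1)/4 and v = log(4*x**2 + 5/3) — it is the derivative of the product u*v.
F(x) = 15*log(x**2 + 1)*log(4*x**2 + 5/3)/4 is an antiderivative of f.
Check: d/dx[15*log(x**2 + 1)*log(4*x**2 + 5/3)/4] = (180*x**3*log(x**2 + 1) + 180*x**3*log(4*x**2 + 5/3) + 180*x*log(x**2 + 1) + 75*x*log(4*x**2 + 5/3))/(24*x**4 + 34*x**2 + 10), which equals f(x).
F(0) = 0; F(-1) = 15*log(2)*log(17/3)/4.
Integral = F(0) - F(-1) = -15*log(2)*log(17/3)/4.

Antiderivative: F(x) = 15*log(x**2 + 1)*log(4*x**2 + 5/3)/4; value = -15*log(2)*log(17/3)/4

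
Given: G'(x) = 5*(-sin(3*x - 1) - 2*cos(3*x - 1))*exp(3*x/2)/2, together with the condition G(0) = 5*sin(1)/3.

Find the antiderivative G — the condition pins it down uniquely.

G'(x) has the shape u'v + uv' for u = -5*exp(3*x/2)/3 and v = sin(3*x - 1) — it is the derivative of the product u*v.
A general antiderivative is -5*exp(3*x/2)*sin(3*x - 1)/3 + C.
The condition gives C = 5*sin(1)/3 - (5*sin(1)/3) = 0.
So G(x) = -5*exp(3*x/2)*sin(3*x - 1)/3.
Check: d/dx[-5*exp(3*x/2)*sin(3*x - 1)/3] = -5*exp(3*x/2)*sin(3*x - 1)/2 - 5*exp(3*x/2)*cos(3*x - 1), which equals G'(x).

G(x) = -5*exp(3*x/2)*sin(3*x - 1)/3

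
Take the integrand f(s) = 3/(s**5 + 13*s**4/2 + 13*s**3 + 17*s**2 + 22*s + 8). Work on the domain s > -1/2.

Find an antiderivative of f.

An antiderivative is F(s) = -(-32*log(s + 1/2) + 21*log(s + 2) - 3*log(s + 4) + 7*log(s**2 + 2) + 7*sqrt(2)*atan(sqrt(2)*s/2))/126.

The denominator factors as (s + 2)*(s + 4)*(2*s + 1)*(s**2 + 2); partial fractions split f into directly integrable pieces: -(s + 1)/(9*(s**2 + 2)) + 32/(63*(2*s + 1)) + 1/(42*(s + 4)) - 1/(6*(s + 2)).
Check: d/ds[-(-32*log(s + 1/2) + 21*log(s + 2) - 3*log(s + 4) + 7*log(s**2 + 2) + 7*sqrt(2)*atan(sqrt(2)*s/2))/126] = 6/(2*s**5 + 13*s**4 + 26*s**3 + 34*s**2 + 44*s + 16), which equals f(s).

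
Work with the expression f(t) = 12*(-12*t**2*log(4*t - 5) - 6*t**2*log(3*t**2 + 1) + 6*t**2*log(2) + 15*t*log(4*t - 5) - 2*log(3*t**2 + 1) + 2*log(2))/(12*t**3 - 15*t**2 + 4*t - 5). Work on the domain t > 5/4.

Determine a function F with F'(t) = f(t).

An antiderivative is F(t) = -6*log(4*t - 5)*log(3*t**2/2 + 1/2).

Recognize the product-rule pattern: f = u'v + uv' with u = -6*log(3*t**2/2 + 1/2), v = log(4*t - 5), so integration by parts undoes it.
Check: d/dt[-6*log(4*t - 5)*log(3*t**2/2 + 1/2)] = (-144*t**2*log(4*t - 5) - 72*t**2*log(3*t**2 + 1) + 72*t**2*log(2) + 180*t*log(4*t - 5) - 24*log(3*t**2 + 1) + 24*log(2))/(12*t**3 - 15*t**2 + 4*t - 5), which equals f(t).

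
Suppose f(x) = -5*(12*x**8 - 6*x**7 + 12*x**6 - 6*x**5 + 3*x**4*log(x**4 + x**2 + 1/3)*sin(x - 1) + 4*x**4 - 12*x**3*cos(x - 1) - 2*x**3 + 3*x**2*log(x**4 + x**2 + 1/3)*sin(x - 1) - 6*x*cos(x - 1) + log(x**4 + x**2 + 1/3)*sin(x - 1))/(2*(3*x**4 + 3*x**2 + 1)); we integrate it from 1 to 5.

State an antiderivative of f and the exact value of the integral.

Antiderivative: F(x) = -2*x**5 + 5*x**4/4 + 5*log(x**4 + x**2 + 1/3)*cos(x - 1)/2; value = -5468 + 5*log(1951/3)*cos(4)/2 - 5*log(7/3)/2

Whatever form F(x) takes, F'(x) = f(x) is non-negotiable.
F(x) = -2*x**5 + 5*x**4/4 + 5*log(x**4 + x**2 + 1/3)*cos(x - 1)/2 is an antiderivative of f.
Check: d/dx[-2*x**5 + 5*x**4/4 + 5*log(x**4 + x**2 + 1/3)*cos(x - 1)/2] = (-60*x**8 + 30*x**7 - 60*x**6 + 30*x**5 - 15*x**4*log(x**4 + x**2 + 1/3)*sin(x - 1) - 20*x**4 + 60*x**3*cos(x - 1) + 10*x**3 - 15*x**2*log(x**4 + x**2 + 1/3)*sin(x - 1) + 30*x*cos(x - 1) - 5*log(x**4 + x**2 + 1/3)*sin(x - 1))/(6*x**4 + 6*x**2 + 2), which equals f(x).
F(5) = -21875/4 + 5*log(1951/3)*cos(4)/2; F(1) = -3/4 + 5*log(7/3)/2.
Integral = F(5) - F(1) = -5468 + 5*log(1951/3)*cos(4)/2 - 5*log(7/3)/2.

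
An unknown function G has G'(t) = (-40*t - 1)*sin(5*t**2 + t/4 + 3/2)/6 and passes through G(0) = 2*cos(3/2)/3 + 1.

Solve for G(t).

The substitution u = 5*t**2 + t/4 + 3/2 works: G'(t) is exactly (dG/du)*(du/dt) for that inner function.
A general antiderivative is 2*cos(5*t**2 + t/4 + 3/2)/3 + C.
The condition gives C = 2*cos(3/2)/3 + 1 - (2*cos(3/2)/3) = 1.
So G(t) = 2*cos(5*t**2 + t/4 + 3/2)/3 + 1.
Check: d/dt[2*cos(5*t**2 + t/4 + 3/2)/3 + 1] = -20*t*sin(5*t**2 + t/4 + 3/2)/3 - sin(5*t**2 + t/4 + 3/2)/6, which equals G'(t).

G(t) = 2*cos(5*t**2 + t/4 + 3/2)/3 + 1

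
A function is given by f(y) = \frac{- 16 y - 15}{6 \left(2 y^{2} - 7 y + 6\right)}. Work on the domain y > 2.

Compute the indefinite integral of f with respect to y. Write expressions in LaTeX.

Factor the denominator (6 \left(y - 2\right) \left(2 y - 3\right)) and decompose: f = \frac{13}{2 y - 3} - \frac{47}{6 \left(y - 2\right)}; each piece integrates to a log, atan, or power term.
Check: d/dy[- \frac{47 \log{\left(y - 2 \right)}}{6} + \frac{13 \log{\left(y - \frac{3}{2} \right)}}{2}] = \frac{- 16 y - 15}{12 y^{2} - 42 y + 36}, which equals f(y).

F(y) = - \frac{47 \log{\left(y - 2 \right)}}{6} + \frac{13 \log{\left(y - \frac{3}{2} \right)}}{2} + C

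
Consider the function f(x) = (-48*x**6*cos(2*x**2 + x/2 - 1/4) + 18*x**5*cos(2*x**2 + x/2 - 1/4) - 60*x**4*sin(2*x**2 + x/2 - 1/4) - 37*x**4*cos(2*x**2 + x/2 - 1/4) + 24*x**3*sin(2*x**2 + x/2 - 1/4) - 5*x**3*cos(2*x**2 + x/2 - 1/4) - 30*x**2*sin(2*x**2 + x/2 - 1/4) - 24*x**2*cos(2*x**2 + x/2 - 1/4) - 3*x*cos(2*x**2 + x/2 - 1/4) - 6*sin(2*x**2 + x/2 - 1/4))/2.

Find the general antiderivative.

F(x) = -x*(6*x**4 - 3*x**3 + 5*x**2 + 3)*sin(2*x**2 + x/2 - 1/4) + C

Recognize the product-rule pattern: f = u'v + uv' with u = -6*x**5 + 3*x**4 - 5*x**3 - 3*x, v = sin(2*x**2 + x/2 - 1/4), so integration by parts undoes it.
Check: d/dx[-x*(6*x**4 - 3*x**3 + 5*x**2 + 3)*sin(2*x**2 + x/2 - 1/4)] = -24*x**6*cos(2*x**2 + x/2 - 1/4) + 9*x**5*cos(2*x**2 + x/2 - 1/4) - 30*x**4*sin(2*x**2 + x/2 - 1/4) - 37*x**4*cos(2*x**2 + x/2 - 1/4)/2 + 12*x**3*sin(2*x**2 + x/2 - 1/4) - 5*x**3*cos(2*x**2 + x/2 - 1/4)/2 - 15*x**2*sin(2*x**2 + x/2 - 1/4) - 12*x**2*cos(2*x**2 + x/2 - 1/4) - 3*x*cos(2*x**2 + x/2 - 1/4)/2 - 3*sin(2*x**2 + x/2 - 1/4), which equals f(x).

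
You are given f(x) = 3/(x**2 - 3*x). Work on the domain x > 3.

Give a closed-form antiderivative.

An antiderivative is F(x) = -log(x) + log(x - 3).

Factor the denominator (x*(x - 3)) and decompose: f = 1/(x - 3) - 1/x; each piece integrates to a log, atan, or power term.
Check: d/dx[-log(x) + log(x - 3)] = 3/(x**2 - 3*x) = f(x).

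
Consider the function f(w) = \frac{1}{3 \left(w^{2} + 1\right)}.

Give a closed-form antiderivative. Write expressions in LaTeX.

A first test for any F(w): its w-derivative must equal f(w) identically.
Check: d/dw[\frac{\operatorname{atan}{\left(w \right)}}{3}] = \frac{1}{3 w^{2} + 3}, which equals f(w).

An antiderivative is F(w) = \frac{\operatorname{atan}{\left(w \right)}}{3}.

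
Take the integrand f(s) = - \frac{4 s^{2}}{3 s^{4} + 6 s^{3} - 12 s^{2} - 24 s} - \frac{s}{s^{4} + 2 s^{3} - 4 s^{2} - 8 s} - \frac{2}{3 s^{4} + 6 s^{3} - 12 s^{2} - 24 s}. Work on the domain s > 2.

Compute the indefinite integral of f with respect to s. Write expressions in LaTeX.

F(s) = \frac{s \log{\left(s \right)} - 3 s \log{\left(s - 2 \right)} + 2 s \log{\left(s + 2 \right)} + 2 \log{\left(s \right)} - 6 \log{\left(s - 2 \right)} + 4 \log{\left(s + 2 \right)} + 6}{12 \left(s + 2\right)} + C

The denominator factors as 3 s \left(s - 2\right) \left(s + 2\right)^{2}; partial fractions split f into directly integrable pieces: \frac{1}{6 \left(s + 2\right)} - \frac{1}{2 \left(s + 2\right)^{2}} - \frac{1}{4 \left(s - 2\right)} + \frac{1}{12 s}.
Check: d/ds[\frac{s \log{\left(s \right)} - 3 s \log{\left(s - 2 \right)} + 2 s \log{\left(s + 2 \right)} + 2 \log{\left(s \right)} - 6 \log{\left(s - 2 \right)} + 4 \log{\left(s + 2 \right)} + 6}{12 \left(s + 2\right)}] = \frac{- 4 s^{2} - 3 s - 2}{3 s^{4} + 6 s^{3} - 12 s^{2} - 24 s}, which equals f(s).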